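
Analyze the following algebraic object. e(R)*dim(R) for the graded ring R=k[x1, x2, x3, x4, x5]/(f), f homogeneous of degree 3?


e(R)=deg(f)=3, dim(R)=5-1=4
e*dim=3*4=12


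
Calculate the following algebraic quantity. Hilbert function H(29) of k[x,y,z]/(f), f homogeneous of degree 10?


C(31,2)-C(21,2)=465-210=255


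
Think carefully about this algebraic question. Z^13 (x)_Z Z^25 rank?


rank(M(x)N) = rank(M)*rank(N)
13*25 = 325


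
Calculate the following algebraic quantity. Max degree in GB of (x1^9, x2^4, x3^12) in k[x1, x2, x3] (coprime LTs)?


Pure powers, coprime LTs => already GB.
Degrees: 9, 4, 12
Max=12


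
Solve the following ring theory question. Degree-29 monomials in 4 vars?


C(d+n-1,n-1)=C(32,3)=4960


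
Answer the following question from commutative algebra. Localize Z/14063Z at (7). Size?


7-primary part: 14063=7^3*41
Size=7^3=343


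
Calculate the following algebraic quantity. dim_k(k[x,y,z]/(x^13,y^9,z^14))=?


Basis: x^iy^jz^k, i<13,j<9,k<14
13*9*14=1638


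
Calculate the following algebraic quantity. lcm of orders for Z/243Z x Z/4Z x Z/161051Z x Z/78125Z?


Exponent = lcm of the cyclic orders; pairwise coprime => product.
3^5*2^2*11^5*5^7=243*4*161051*78125=12229810312500


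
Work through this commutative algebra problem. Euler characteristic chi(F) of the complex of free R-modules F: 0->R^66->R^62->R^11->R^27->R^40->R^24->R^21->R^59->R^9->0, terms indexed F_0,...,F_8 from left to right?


chi = sum (-1)^i * rank:
(-1)^0*66=66
(-1)^1*62=-62
(-1)^2*11=11
(-1)^3*27=-27
(-1)^4*40=40
(-1)^5*24=-24
(-1)^6*21=21
(-1)^7*59=-59
(-1)^8*9=9
chi=-25


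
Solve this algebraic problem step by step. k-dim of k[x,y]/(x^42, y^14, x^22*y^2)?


k[x,y]/I, I = (x^42, y^14, x^22*y^2)
Rect: 42x14=588. Corner: (42-22)x(14-2)=240.
dim = 588-240 = 348


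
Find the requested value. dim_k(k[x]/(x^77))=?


Basis: 1,x,...,x^76
dim=77


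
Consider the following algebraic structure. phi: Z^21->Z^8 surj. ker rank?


rank(ker) = 21-8 = 13


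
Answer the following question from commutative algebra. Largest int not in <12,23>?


gcd(12,23)=1 => F=ab-a-b=12*23-12-23=276-35=241


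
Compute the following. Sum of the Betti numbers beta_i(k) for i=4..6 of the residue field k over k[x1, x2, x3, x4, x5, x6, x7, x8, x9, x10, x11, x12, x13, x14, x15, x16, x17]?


Koszul resolution: beta_i(k)=C(n,i), n=17
C(17,4)=2380, C(17,5)=6188, C(17,6)=12376
Sum=20944


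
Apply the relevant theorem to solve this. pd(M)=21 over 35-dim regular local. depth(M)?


pd+depth=depth(R)=35
depth=35-21=14


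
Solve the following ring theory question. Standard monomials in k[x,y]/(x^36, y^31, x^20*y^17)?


k[x,y]/I, I = (x^36, y^31, x^20*y^17)
Rect: 36x31=1116. Corner: (36-20)x(31-17)=224.
dim = 1116-224 = 892


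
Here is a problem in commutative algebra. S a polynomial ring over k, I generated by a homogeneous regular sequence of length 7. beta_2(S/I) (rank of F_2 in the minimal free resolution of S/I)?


Regular sequence => Koszul complex is the minimal free resolution.
Syz_1 minimally generated by Koszul relations f_i*e_j - f_j*e_i (i<j): mu(Syz_1) = beta_2 = C(m,2) = m(m-1)/2
m=7
7*6/2 = 21


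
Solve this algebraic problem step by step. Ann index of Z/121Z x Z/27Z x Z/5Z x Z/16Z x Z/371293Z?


Exponent = lcm of the cyclic orders; pairwise coprime => product.
11^2*3^3*5^1*2^4*13^5=121*27*5*16*371293=97041138480


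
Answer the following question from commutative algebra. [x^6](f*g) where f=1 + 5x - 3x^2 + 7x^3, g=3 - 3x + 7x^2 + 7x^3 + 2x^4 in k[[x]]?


[x^6] = sum a_i*b_j, i+j=6
  -3*2=-6
  7*7=49
Sum=43


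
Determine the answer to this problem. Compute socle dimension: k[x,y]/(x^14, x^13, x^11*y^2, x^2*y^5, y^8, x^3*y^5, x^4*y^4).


Socle = ann(m) = span of standard monomials u with x*u, y*u in I (staircase corners).
Redundant generators: x^3*y^5, x^14
Minimal generators: x^13, x^11*y^2, x^4*y^4, x^2*y^5, y^8
Corners: xy^7, x^3y^4, x^10y^3, x^12y
Socle dim=4


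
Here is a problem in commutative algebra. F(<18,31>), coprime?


gcd(18,31)=1 => F=ab-a-b=18*31-18-31=558-49=509


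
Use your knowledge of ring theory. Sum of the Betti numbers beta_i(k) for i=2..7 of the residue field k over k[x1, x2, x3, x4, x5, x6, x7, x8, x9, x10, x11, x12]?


Koszul resolution: beta_i(k)=C(n,i), n=12
C(12,2)=66, C(12,3)=220, C(12,4)=495, C(12,5)=792, C(12,6)=924, C(12,7)=792
Sum=3289


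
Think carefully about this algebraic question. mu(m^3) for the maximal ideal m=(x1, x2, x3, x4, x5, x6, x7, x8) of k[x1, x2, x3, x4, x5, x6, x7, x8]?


Graded Nakayama: mu(m^d) = dim_k (m^d/m^(d+1)) = #degree-3 monomials in 8 vars
C(n+d-1,d)=C(10,3)=120


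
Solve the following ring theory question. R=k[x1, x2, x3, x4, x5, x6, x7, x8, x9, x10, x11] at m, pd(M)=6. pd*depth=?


pd+depth=11
depth=11-6=5
pd*depth=6*5=30


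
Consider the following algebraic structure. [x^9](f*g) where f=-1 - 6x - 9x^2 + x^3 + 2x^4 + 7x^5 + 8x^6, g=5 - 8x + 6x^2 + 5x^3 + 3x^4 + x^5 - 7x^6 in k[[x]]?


[x^9] = sum a_i*b_j, i+j=9
  1*-7=-7
  2*1=2
  7*3=21
  8*5=40
Sum=56


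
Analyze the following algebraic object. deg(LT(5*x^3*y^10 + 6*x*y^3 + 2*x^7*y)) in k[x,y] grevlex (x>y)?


LT: 5*x^3*y^10
deg_x=3, deg_y=10
Total=3+10=13


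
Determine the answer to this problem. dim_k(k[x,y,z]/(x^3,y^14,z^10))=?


Basis: x^iy^jz^k, i<3,j<14,k<10
3*14*10=420


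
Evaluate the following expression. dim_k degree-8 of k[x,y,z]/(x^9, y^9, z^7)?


Need i<9, j<9, k<7 with i+j+k=8.
For each i, j ranges over max(0,8-i-6)..min(8,8-i):
  i=0: j in [2,8] -> 7
  i=1: j in [1,7] -> 7
  i=2: j in [0,6] -> 7
  i=3: j in [0,5] -> 6
  i=4: j in [0,4] -> 5
  i=5: j in [0,3] -> 4
  i=6: j in [0,2] -> 3
  i=7: j in [0,1] -> 2
  i=8: j in [0,0] -> 1
H(8) = 7+7+7+6+5+4+3+2+1 = 42


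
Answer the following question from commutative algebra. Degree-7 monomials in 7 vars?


C(d+n-1,n-1)=C(13,6)=1716


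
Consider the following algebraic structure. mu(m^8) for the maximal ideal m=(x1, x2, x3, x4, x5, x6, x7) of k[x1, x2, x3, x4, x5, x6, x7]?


Graded Nakayama: mu(m^d) = dim_k (m^d/m^(d+1)) = #degree-8 monomials in 7 vars
C(n+d-1,d)=C(14,8)=3003


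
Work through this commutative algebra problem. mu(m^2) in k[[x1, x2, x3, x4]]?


C(n+d-1,d)=C(5,2)=10


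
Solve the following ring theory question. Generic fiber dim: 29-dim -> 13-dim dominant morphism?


dim(fiber)=dim(X)-dim(Y)=29-13=16


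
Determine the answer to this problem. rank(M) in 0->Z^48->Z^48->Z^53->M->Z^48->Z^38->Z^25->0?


Alt sum=0:
(-1)^0*48 + (-1)^1*48 + (-1)^2*53 + (-1)^3*? + (-1)^4*48 + (-1)^5*38 + (-1)^6*25=0
rank(M)=88


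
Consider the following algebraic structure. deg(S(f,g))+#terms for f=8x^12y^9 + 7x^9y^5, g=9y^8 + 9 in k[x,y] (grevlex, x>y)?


LT(f)=8x^12y^9, LT(g)=9y^8
lcm(LM)=x^12y^9
S(f,g) (scaled by 72 to clear denominators) = 9*f - 8x^12y*g = 63x^9y^5 - 72x^12y
2 terms, deg 14.
14+2=16


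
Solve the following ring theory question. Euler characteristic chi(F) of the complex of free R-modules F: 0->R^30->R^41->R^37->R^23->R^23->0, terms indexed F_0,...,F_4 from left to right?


chi = sum (-1)^i * rank:
(-1)^0*30=30
(-1)^1*41=-41
(-1)^2*37=37
(-1)^3*23=-23
(-1)^4*23=23
chi=26


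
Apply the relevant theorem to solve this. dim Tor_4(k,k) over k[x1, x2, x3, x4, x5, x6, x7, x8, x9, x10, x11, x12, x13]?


Koszul: C(n,i)=C(13,4)=715


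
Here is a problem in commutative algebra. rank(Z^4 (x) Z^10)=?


rank(M(x)N) = rank(M)*rank(N)
4*10 = 40


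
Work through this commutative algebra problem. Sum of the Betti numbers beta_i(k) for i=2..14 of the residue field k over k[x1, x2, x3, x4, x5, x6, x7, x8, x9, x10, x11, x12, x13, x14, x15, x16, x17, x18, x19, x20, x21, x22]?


Koszul resolution: beta_i(k)=C(n,i), n=22
C(22,2)=231, C(22,3)=1540, C(22,4)=7315, C(22,5)=26334, C(22,6)=74613, C(22,7)=170544, C(22,8)=319770, C(22,9)=497420, C(22,10)=646646, C(22,11)=705432, C(22,12)=646646, C(22,13)=497420, C(22,14)=319770
Sum=3913681


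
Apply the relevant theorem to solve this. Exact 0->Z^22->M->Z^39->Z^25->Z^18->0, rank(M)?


Alt sum=0:
(-1)^0*22 + (-1)^1*? + (-1)^2*39 + (-1)^3*25 + (-1)^4*18=0
rank(M)=54


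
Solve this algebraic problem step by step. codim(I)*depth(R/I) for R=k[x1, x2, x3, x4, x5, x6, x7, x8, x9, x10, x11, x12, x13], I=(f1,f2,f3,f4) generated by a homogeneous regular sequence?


codim=4, depth=dim(R/I)=13-4=9
Product=4*9=36


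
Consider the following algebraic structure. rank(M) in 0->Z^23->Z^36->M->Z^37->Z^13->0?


Alt sum=0:
(-1)^0*23 + (-1)^1*36 + (-1)^2*? + (-1)^3*37 + (-1)^4*13=0
rank(M)=37


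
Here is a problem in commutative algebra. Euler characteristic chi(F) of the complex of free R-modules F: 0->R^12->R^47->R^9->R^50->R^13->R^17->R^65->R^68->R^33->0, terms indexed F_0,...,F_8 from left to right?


chi = sum (-1)^i * rank:
(-1)^0*12=12
(-1)^1*47=-47
(-1)^2*9=9
(-1)^3*50=-50
(-1)^4*13=13
(-1)^5*17=-17
(-1)^6*65=65
(-1)^7*68=-68
(-1)^8*33=33
chi=-50


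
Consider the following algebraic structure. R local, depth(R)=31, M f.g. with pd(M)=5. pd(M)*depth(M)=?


pd+depth=31
depth=31-5=26
pd*depth=5*26=130


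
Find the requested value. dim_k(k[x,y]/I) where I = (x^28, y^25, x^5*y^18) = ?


k[x,y]/I, I = (x^28, y^25, x^5*y^18)
Rect: 28x25=700. Corner: (28-5)x(25-18)=161.
dim = 700-161 = 539


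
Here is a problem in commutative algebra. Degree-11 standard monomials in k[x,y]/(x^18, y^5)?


k[x,y], I = (x^18, y^5), d = 11
Need i < 18 and d-i < 5.
Range: 7 <= i <= 11.
H(11) = 5


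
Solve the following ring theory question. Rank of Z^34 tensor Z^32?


rank(M(x)N) = rank(M)*rank(N)
34*32 = 1088


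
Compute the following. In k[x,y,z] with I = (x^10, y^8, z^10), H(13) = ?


Need i<10, j<8, k<10 with i+j+k=13.
For each i, j ranges over max(0,13-i-9)..min(7,13-i):
  i=0: j in [4,7] -> 4
  i=1: j in [3,7] -> 5
  i=2: j in [2,7] -> 6
  i=3: j in [1,7] -> 7
  i=4: j in [0,7] -> 8
  i=5: j in [0,7] -> 8
  i=6: j in [0,7] -> 8
  i=7: j in [0,6] -> 7
  i=8: j in [0,5] -> 6
  i=9: j in [0,4] -> 5
H(13) = 4+5+6+7+8+8+8+7+6+5 = 64


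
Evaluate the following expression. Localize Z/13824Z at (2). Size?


2-primary part: 13824=2^9*27
Size=2^9=512


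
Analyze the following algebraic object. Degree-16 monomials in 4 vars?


C(d+n-1,n-1)=C(19,3)=969


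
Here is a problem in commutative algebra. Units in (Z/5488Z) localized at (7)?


Local ring = Z/343Z.
phi(343) = 7^2*(7-1) = 294


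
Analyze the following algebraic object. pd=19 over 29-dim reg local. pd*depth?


pd+depth=29
depth=29-19=10
pd*depth=19*10=190


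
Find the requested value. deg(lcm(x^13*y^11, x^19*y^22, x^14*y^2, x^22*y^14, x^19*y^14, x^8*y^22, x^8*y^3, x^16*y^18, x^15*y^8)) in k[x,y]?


lcm = componentwise max:
x: max(13,19,14,22,19,8,8,16,15)=22
y: max(11,22,2,14,14,22,3,18,8)=22
Total=22+22=44


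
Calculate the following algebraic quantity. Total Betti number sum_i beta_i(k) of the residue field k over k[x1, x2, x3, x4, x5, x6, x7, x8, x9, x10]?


Koszul resolution: beta_i(k)=C(n,i), n=10
sum_i C(10,i) = 2^10 = 1024


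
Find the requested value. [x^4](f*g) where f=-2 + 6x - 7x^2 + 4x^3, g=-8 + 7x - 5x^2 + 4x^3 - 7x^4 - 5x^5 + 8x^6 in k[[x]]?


[x^4] = sum a_i*b_j, i+j=4
  -2*-7=14
  6*4=24
  -7*-5=35
  4*7=28
Sum=101


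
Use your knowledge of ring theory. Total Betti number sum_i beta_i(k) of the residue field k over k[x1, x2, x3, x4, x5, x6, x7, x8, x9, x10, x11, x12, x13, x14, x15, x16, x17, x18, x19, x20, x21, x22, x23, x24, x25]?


Koszul resolution: beta_i(k)=C(n,i), n=25
sum_i C(25,i) = 2^25 = 33554432


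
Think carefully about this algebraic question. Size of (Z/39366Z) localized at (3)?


3-primary part: 39366=3^9*2
Size=3^9=19683


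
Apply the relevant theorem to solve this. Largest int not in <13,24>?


gcd(13,24)=1 => F=ab-a-b=13*24-13-24=312-37=275


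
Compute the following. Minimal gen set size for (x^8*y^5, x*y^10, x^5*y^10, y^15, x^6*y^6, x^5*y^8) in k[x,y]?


Remove redundant (divisible by others).
x^5*y^10 redundant.
Min: x^8*y^5, x^6*y^6, x^5*y^8, x*y^10, y^15
Count=5


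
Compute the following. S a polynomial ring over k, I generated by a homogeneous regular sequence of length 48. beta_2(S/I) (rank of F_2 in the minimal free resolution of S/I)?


Regular sequence => Koszul complex is the minimal free resolution.
Syz_1 minimally generated by Koszul relations f_i*e_j - f_j*e_i (i<j): mu(Syz_1) = beta_2 = C(m,2) = m(m-1)/2
m=48
48*47/2 = 1128


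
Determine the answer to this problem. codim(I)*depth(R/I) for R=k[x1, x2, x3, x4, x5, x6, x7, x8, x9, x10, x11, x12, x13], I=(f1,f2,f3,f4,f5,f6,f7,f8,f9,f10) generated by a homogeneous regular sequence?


codim=10, depth=dim(R/I)=13-10=3
Product=10*3=30


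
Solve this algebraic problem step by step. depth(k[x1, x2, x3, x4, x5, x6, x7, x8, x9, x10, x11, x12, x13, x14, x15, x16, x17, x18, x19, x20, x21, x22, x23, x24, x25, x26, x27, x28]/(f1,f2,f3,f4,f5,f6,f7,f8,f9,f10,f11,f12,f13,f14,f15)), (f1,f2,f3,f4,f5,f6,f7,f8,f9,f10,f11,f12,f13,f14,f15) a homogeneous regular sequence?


depth(R)=28
depth(R/I)=28-15=13


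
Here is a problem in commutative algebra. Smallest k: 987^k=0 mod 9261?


987^k mod 9261:
k=1: 987
k=2: 1764
k=3: 0
First zero at k = 3


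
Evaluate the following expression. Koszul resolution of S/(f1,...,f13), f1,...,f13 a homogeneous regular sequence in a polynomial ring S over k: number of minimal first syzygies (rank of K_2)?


Regular sequence => Koszul complex is the minimal free resolution.
Syz_1 minimally generated by Koszul relations f_i*e_j - f_j*e_i (i<j): mu(Syz_1) = beta_2 = C(m,2) = m(m-1)/2
m=13
13*12/2 = 78


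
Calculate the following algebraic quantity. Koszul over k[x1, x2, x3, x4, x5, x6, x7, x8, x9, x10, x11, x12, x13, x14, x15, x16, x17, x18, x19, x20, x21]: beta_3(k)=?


C(n,i)=C(21,3)=1330


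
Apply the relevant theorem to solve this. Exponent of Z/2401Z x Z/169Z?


Exponent = lcm of the cyclic orders; pairwise coprime => product.
7^4*13^2=2401*169=405769


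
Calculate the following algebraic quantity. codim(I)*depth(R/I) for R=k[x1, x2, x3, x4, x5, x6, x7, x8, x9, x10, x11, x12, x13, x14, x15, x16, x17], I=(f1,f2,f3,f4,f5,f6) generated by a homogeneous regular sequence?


codim=6, depth=dim(R/I)=17-6=11
Product=6*11=66


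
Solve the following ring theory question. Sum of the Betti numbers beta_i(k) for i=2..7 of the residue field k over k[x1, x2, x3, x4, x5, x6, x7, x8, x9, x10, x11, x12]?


Koszul resolution: beta_i(k)=C(n,i), n=12
C(12,2)=66, C(12,3)=220, C(12,4)=495, C(12,5)=792, C(12,6)=924, C(12,7)=792
Sum=3289


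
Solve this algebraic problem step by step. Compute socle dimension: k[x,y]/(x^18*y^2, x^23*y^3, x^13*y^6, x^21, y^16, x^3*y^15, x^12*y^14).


Socle = ann(m) = span of standard monomials u with x*u, y*u in I (staircase corners).
Redundant generators: x^23*y^3
Minimal generators: x^21, x^18*y^2, x^13*y^6, x^12*y^14, x^3*y^15, y^16
Corners: x^2y^15, x^11y^14, x^12y^13, x^17y^5, x^20y
Socle dim=5


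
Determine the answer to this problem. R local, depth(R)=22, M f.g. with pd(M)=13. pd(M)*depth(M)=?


pd+depth=22
depth=22-13=9
pd*depth=13*9=117


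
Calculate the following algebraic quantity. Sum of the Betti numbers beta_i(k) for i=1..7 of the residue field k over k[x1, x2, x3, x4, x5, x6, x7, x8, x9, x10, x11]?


Koszul resolution: beta_i(k)=C(n,i), n=11
C(11,1)=11, C(11,2)=55, C(11,3)=165, C(11,4)=330, C(11,5)=462, C(11,6)=462, C(11,7)=330
Sum=1815


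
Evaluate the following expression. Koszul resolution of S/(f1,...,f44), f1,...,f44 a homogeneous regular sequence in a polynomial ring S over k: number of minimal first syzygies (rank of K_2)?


Regular sequence => Koszul complex is the minimal free resolution.
Syz_1 minimally generated by Koszul relations f_i*e_j - f_j*e_i (i<j): mu(Syz_1) = beta_2 = C(m,2) = m(m-1)/2
m=44
44*43/2 = 946


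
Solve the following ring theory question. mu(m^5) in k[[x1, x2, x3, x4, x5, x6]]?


C(n+d-1,d)=C(10,5)=252


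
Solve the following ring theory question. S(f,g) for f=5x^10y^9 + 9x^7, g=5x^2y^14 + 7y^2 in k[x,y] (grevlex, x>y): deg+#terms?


LT(f)=5x^10y^9, LT(g)=5x^2y^14
lcm(LM)=x^10y^14
S(f,g) (scaled by 25 to clear denominators) = 5y^5*f - 5x^8*g = 45x^7y^5 - 35x^8y^2
2 terms, deg 12.
12+2=14


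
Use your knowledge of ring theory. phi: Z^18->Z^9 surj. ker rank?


rank(ker) = 18-9 = 9


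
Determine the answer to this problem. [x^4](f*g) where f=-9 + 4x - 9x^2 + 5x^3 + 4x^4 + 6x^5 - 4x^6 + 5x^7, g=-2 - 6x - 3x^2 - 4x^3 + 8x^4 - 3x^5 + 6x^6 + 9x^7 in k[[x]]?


[x^4] = sum a_i*b_j, i+j=4
  -9*8=-72
  4*-4=-16
  -9*-3=27
  5*-6=-30
  4*-2=-8
Sum=-99


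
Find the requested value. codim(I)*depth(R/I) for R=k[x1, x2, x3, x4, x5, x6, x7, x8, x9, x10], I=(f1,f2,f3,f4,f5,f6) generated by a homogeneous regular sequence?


codim=6, depth=dim(R/I)=10-6=4
Product=6*4=24


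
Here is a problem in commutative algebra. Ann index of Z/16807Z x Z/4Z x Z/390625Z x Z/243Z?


Exponent = lcm of the cyclic orders; pairwise coprime => product.
7^5*2^2*5^8*3^5=16807*4*390625*243=6381407812500


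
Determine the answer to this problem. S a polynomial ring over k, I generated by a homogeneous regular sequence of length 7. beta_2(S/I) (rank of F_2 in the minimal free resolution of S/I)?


Regular sequence => Koszul complex is the minimal free resolution.
Syz_1 minimally generated by Koszul relations f_i*e_j - f_j*e_i (i<j): mu(Syz_1) = beta_2 = C(m,2) = m(m-1)/2
m=7
7*6/2 = 21


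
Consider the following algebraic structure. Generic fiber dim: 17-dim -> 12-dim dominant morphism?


dim(fiber)=dim(X)-dim(Y)=17-12=5


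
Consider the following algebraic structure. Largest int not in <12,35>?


gcd(12,35)=1 => F=ab-a-b=12*35-12-35=420-47=373


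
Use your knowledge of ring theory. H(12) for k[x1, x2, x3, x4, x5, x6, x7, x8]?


C(d+n-1,n-1)=C(19,7)=50388


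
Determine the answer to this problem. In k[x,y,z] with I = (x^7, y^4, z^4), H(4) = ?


Need i<7, j<4, k<4 with i+j+k=4.
For each i, j ranges over max(0,4-i-3)..min(3,4-i):
  i=0: j in [1,3] -> 3
  i=1: j in [0,3] -> 4
  i=2: j in [0,2] -> 3
  i=3: j in [0,1] -> 2
  i=4: j in [0,0] -> 1
H(4) = 3+4+3+2+1 = 13


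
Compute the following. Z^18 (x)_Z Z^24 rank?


rank(M(x)N) = rank(M)*rank(N)
18*24 = 432


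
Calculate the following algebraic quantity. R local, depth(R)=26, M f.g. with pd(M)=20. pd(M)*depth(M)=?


pd+depth=26
depth=26-20=6
pd*depth=20*6=120


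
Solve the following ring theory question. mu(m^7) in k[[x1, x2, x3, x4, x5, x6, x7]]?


C(n+d-1,d)=C(13,7)=1716


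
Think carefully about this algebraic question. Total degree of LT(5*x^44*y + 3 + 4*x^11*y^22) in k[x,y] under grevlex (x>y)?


LT: 5*x^44*y
deg_x=44, deg_y=1
Total=44+1=45


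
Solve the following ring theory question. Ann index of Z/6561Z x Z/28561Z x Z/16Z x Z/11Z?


Exponent = lcm of the cyclic orders; pairwise coprime => product.
3^8*13^4*2^4*11^1=6561*28561*16*11=32980414896


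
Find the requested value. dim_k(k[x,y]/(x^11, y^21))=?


Basis: x^i*y^j, i<11, j<21
11*21=231


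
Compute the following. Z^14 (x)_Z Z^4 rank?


rank(M(x)N) = rank(M)*rank(N)
14*4 = 56


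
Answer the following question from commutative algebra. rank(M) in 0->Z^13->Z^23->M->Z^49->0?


Alt sum=0:
(-1)^0*13 + (-1)^1*23 + (-1)^2*? + (-1)^3*49=0
rank(M)=59


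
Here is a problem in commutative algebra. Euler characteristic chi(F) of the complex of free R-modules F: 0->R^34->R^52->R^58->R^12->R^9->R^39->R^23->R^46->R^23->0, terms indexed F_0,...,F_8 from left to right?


chi = sum (-1)^i * rank:
(-1)^0*34=34
(-1)^1*52=-52
(-1)^2*58=58
(-1)^3*12=-12
(-1)^4*9=9
(-1)^5*39=-39
(-1)^6*23=23
(-1)^7*46=-46
(-1)^8*23=23
chi=-2


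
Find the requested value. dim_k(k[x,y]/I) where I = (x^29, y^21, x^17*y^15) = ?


k[x,y]/I, I = (x^29, y^21, x^17*y^15)
Rect: 29x21=609. Corner: (29-17)x(21-15)=72.
dim = 609-72 = 537


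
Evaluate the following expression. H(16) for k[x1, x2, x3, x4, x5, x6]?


C(d+n-1,n-1)=C(21,5)=20349


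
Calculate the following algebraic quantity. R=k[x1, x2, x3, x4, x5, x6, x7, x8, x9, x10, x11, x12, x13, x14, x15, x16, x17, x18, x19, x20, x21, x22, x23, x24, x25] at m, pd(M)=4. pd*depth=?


pd+depth=25
depth=25-4=21
pd*depth=4*21=84


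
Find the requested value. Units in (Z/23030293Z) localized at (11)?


Local ring = Z/1771561Z.
phi(1771561) = 11^5*(11-1) = 1610510


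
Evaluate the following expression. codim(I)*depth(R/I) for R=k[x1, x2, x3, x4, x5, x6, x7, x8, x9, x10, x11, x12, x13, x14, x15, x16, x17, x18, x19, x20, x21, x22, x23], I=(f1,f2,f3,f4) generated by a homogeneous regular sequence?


codim=4, depth=dim(R/I)=23-4=19
Product=4*19=76


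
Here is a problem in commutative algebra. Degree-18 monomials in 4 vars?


C(d+n-1,n-1)=C(21,3)=1330


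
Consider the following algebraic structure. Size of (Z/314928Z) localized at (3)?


3-primary part: 314928=3^9*16
Size=3^9=19683


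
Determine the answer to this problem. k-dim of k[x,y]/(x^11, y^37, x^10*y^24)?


k[x,y]/I, I = (x^11, y^37, x^10*y^24)
Rect: 11x37=407. Corner: (11-10)x(37-24)=13.
dim = 407-13 = 394


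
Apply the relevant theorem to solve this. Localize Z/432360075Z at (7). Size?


7-primary part: 432360075=7^8*75
Size=7^8=5764801


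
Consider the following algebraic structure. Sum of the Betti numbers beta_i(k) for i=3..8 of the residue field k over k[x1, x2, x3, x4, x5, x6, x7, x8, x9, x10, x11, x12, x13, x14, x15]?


Koszul resolution: beta_i(k)=C(n,i), n=15
C(15,3)=455, C(15,4)=1365, C(15,5)=3003, C(15,6)=5005, C(15,7)=6435, C(15,8)=6435
Sum=22698


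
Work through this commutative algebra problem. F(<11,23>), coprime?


gcd(11,23)=1 => F=ab-a-b=11*23-11-23=253-34=219


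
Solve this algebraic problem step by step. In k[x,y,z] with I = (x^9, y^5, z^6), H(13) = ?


Need i<9, j<5, k<6 with i+j+k=13.
For each i, j ranges over max(0,13-i-5)..min(4,13-i):
  i=0: j in [8,4] -> 0
  i=1: j in [7,4] -> 0
  i=2: j in [6,4] -> 0
  i=3: j in [5,4] -> 0
  i=4: j in [4,4] -> 1
  i=5: j in [3,4] -> 2
  i=6: j in [2,4] -> 3
  i=7: j in [1,4] -> 4
  i=8: j in [0,4] -> 5
H(13) = 0+0+0+0+1+2+3+4+5 = 15


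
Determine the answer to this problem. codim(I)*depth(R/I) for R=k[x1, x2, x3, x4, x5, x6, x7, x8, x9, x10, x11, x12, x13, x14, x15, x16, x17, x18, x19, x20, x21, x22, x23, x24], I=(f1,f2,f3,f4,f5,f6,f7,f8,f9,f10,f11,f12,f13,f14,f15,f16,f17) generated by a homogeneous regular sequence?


codim=17, depth=dim(R/I)=24-17=7
Product=17*7=119


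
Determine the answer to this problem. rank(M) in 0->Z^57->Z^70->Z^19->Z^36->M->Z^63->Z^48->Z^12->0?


Alt sum=0:
(-1)^0*57 + (-1)^1*70 + (-1)^2*19 + (-1)^3*36 + (-1)^4*? + (-1)^5*63 + (-1)^6*48 + (-1)^7*12=0
rank(M)=57


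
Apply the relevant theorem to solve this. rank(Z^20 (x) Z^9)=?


rank(M(x)N) = rank(M)*rank(N)
20*9 = 180


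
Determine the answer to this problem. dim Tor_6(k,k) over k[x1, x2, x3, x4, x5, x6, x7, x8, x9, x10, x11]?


Koszul: C(n,i)=C(11,6)=462


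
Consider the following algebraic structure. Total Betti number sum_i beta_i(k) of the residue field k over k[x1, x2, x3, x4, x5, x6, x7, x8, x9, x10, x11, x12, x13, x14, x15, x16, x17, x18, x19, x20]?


Koszul resolution: beta_i(k)=C(n,i), n=20
sum_i C(20,i) = 2^20 = 1048576


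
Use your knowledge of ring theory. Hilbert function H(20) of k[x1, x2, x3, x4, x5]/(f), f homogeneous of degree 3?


C(24,4)-C(21,4)=10626-5985=4641


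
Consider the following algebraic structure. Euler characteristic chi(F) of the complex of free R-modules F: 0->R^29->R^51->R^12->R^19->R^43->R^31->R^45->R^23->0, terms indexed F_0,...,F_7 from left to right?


chi = sum (-1)^i * rank:
(-1)^0*29=29
(-1)^1*51=-51
(-1)^2*12=12
(-1)^3*19=-19
(-1)^4*43=43
(-1)^5*31=-31
(-1)^6*45=45
(-1)^7*23=-23
chi=5


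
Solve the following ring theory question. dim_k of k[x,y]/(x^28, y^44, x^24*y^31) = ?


k[x,y]/I, I = (x^28, y^44, x^24*y^31)
Rect: 28x44=1232. Corner: (28-24)x(44-31)=52.
dim = 1232-52 = 1180


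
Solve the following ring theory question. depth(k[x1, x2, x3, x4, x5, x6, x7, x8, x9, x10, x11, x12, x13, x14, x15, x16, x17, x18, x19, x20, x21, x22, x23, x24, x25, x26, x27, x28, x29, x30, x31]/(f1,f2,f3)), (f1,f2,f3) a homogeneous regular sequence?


depth(R)=31
depth(R/I)=31-3=28


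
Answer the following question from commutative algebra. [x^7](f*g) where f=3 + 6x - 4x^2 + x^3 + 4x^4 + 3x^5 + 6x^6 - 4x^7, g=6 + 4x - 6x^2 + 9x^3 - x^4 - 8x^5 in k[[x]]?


[x^7] = sum a_i*b_j, i+j=7
  -4*-8=32
  1*-1=-1
  4*9=36
  3*-6=-18
  6*4=24
  -4*6=-24
Sum=49


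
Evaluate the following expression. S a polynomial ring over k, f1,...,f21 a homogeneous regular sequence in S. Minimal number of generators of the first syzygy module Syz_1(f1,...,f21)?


Regular sequence => Koszul complex is the minimal free resolution.
Syz_1 minimally generated by Koszul relations f_i*e_j - f_j*e_i (i<j): mu(Syz_1) = beta_2 = C(m,2) = m(m-1)/2
m=21
21*20/2 = 210


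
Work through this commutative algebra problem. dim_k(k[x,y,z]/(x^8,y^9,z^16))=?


Basis: x^iy^jz^k, i<8,j<9,k<16
8*9*16=1152


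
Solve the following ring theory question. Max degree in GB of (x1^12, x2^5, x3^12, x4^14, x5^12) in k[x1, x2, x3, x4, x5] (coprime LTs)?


Pure powers, coprime LTs => already GB.
Degrees: 12, 5, 12, 14, 12
Max=14


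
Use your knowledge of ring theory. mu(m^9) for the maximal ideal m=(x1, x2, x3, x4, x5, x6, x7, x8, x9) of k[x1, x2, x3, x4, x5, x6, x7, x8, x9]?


Graded Nakayama: mu(m^d) = dim_k (m^d/m^(d+1)) = #degree-9 monomials in 9 vars
C(n+d-1,d)=C(17,9)=24310


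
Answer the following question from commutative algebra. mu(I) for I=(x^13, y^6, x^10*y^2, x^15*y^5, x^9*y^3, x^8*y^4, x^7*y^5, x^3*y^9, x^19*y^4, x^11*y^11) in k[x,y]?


Remove redundant (divisible by others).
x^19*y^4 redundant.
x^11*y^11 redundant.
x^15*y^5 redundant.
x^3*y^9 redundant.
Min: x^13, x^10*y^2, x^9*y^3, x^8*y^4, x^7*y^5, y^6
Count=6


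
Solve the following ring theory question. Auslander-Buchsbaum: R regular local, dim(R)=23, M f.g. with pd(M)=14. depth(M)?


pd+depth=depth(R)=23
depth=23-14=9


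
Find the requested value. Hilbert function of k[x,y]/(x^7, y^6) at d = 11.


k[x,y], I = (x^7, y^6), d = 11
Need i < 7 and d-i < 6.
Range: 6 <= i <= 6.
H(11) = 1


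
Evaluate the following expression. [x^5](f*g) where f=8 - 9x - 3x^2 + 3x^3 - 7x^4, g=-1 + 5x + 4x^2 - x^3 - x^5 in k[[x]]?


[x^5] = sum a_i*b_j, i+j=5
  8*-1=-8
  -3*-1=3
  3*4=12
  -7*5=-35
Sum=-28


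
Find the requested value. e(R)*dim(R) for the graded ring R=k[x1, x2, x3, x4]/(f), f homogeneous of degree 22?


e(R)=deg(f)=22, dim(R)=4-1=3
e*dim=22*3=66


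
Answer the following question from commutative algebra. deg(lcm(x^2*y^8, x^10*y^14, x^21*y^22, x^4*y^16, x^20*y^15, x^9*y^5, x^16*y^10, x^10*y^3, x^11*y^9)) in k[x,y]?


lcm = componentwise max:
x: max(2,10,21,4,20,9,16,10,11)=21
y: max(8,14,22,16,15,5,10,3,9)=22
Total=21+22=43


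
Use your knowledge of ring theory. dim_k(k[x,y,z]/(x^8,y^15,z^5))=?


Basis: x^iy^jz^k, i<8,j<15,k<5
8*15*5=600


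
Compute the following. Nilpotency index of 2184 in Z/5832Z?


2184^k mod 5832:
k=1: 2184
k=2: 5112
k=3: 2160
k=4: 5184
k=5: 1944
k=6: 0
First zero at k = 6


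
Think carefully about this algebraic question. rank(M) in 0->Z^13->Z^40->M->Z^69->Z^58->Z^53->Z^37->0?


Alt sum=0:
(-1)^0*13 + (-1)^1*40 + (-1)^2*? + (-1)^3*69 + (-1)^4*58 + (-1)^5*53 + (-1)^6*37=0
rank(M)=54


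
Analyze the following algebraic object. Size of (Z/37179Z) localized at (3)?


3-primary part: 37179=3^7*17
Size=3^7=2187


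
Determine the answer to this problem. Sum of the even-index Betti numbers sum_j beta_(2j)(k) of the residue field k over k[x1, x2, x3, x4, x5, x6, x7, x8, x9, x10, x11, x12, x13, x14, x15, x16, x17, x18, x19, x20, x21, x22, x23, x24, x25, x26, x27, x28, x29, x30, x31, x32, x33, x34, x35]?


Koszul resolution: beta_i(k)=C(n,i), n=35
sum_even C(35,i) = 2^(n-1) = 2^34 = 17179869184


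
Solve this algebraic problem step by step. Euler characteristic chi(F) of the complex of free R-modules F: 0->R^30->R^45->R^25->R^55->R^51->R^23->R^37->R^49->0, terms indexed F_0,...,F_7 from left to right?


chi = sum (-1)^i * rank:
(-1)^0*30=30
(-1)^1*45=-45
(-1)^2*25=25
(-1)^3*55=-55
(-1)^4*51=51
(-1)^5*23=-23
(-1)^6*37=37
(-1)^7*49=-49
chi=-29


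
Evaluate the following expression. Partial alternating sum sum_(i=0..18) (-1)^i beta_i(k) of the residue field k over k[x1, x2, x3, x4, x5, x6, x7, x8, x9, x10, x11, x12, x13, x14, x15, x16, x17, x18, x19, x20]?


Koszul resolution: beta_i(k)=C(n,i), n=20
sum_(i=0..p) (-1)^i C(n,i) = (-1)^p C(n-1,p)
(-1)^18*C(19,18) = (-1)^18*19 = 19


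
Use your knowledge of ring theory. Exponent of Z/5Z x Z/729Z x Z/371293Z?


Exponent = lcm of the cyclic orders; pairwise coprime => product.
5^1*3^6*13^5=5*729*371293=1353362985


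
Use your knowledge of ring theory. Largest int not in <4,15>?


gcd(4,15)=1 => F=ab-a-b=4*15-4-15=60-19=41


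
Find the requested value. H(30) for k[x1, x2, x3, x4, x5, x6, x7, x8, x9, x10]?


C(d+n-1,n-1)=C(39,9)=211915132


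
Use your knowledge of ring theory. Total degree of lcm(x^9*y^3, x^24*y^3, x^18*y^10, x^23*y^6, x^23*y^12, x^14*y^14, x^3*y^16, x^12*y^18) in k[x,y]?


lcm = componentwise max:
x: max(9,24,18,23,23,14,3,12)=24
y: max(3,3,10,6,12,14,16,18)=18
Total=24+18=42


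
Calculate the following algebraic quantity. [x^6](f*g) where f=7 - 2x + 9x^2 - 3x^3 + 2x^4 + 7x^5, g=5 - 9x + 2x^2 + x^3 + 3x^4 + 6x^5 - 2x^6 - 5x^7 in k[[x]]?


[x^6] = sum a_i*b_j, i+j=6
  7*-2=-14
  -2*6=-12
  9*3=27
  -3*1=-3
  2*2=4
  7*-9=-63
Sum=-61


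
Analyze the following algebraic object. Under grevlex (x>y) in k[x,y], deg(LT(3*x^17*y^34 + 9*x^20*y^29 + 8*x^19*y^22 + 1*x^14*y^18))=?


LT: 3*x^17*y^34
deg_x=17, deg_y=34
Total=17+34=51


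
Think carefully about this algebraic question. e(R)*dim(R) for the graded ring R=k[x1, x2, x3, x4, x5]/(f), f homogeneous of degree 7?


e(R)=deg(f)=7, dim(R)=5-1=4
e*dim=7*4=28


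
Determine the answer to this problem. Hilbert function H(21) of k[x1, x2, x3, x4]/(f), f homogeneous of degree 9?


C(24,3)-C(15,3)=2024-455=1569


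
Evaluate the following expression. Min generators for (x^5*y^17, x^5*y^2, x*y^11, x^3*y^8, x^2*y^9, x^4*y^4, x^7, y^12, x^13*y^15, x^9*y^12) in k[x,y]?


Remove redundant (divisible by others).
x^9*y^12 redundant.
x^13*y^15 redundant.
x^5*y^17 redundant.
Min: x^7, x^5*y^2, x^4*y^4, x^3*y^8, x^2*y^9, x*y^11, y^12
Count=7


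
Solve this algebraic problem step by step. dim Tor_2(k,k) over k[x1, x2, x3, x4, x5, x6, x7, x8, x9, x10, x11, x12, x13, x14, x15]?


Koszul: C(n,i)=C(15,2)=105


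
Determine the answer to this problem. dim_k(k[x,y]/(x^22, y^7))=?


Basis: x^i*y^j, i<22, j<7
22*7=154


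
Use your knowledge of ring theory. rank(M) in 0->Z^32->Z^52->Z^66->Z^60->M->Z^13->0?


Alt sum=0:
(-1)^0*32 + (-1)^1*52 + (-1)^2*66 + (-1)^3*60 + (-1)^4*? + (-1)^5*13=0
rank(M)=27


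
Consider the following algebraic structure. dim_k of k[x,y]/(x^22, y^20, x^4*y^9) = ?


k[x,y]/I, I = (x^22, y^20, x^4*y^9)
Rect: 22x20=440. Corner: (22-4)x(20-9)=198.
dim = 440-198 = 242


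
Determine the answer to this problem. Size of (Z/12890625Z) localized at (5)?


5-primary part: 12890625=5^8*33
Size=5^8=390625


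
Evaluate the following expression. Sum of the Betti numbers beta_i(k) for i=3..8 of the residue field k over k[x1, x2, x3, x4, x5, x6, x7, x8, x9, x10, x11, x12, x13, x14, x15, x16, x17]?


Koszul resolution: beta_i(k)=C(n,i), n=17
C(17,3)=680, C(17,4)=2380, C(17,5)=6188, C(17,6)=12376, C(17,7)=19448, C(17,8)=24310
Sum=65382


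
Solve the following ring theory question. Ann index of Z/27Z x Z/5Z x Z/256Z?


Exponent = lcm of the cyclic orders; pairwise coprime => product.
3^3*5^1*2^8=27*5*256=34560


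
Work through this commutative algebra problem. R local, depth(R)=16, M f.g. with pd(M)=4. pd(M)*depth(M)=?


pd+depth=16
depth=16-4=12
pd*depth=4*12=48


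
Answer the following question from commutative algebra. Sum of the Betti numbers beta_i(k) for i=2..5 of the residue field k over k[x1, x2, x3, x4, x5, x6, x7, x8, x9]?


Koszul resolution: beta_i(k)=C(n,i), n=9
C(9,2)=36, C(9,3)=84, C(9,4)=126, C(9,5)=126
Sum=372


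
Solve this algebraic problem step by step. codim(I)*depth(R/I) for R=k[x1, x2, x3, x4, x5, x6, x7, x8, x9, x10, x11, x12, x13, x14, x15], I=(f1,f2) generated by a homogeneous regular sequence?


codim=2, depth=dim(R/I)=15-2=13
Product=2*13=26


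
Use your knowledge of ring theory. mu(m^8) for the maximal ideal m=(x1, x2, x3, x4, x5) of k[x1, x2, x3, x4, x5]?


Graded Nakayama: mu(m^d) = dim_k (m^d/m^(d+1)) = #degree-8 monomials in 5 vars
C(n+d-1,d)=C(12,8)=495


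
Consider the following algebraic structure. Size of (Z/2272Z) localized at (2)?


2-primary part: 2272=2^5*71
Size=2^5=32


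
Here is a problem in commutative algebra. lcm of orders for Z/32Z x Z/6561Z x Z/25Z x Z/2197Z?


Exponent = lcm of the cyclic orders; pairwise coprime => product.
2^5*3^8*5^2*13^3=32*6561*25*2197=11531613600


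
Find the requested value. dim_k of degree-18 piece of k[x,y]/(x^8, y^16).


k[x,y], I = (x^8, y^16), d = 18
Need i < 8 and d-i < 16.
Range: 3 <= i <= 7.
H(18) = 5


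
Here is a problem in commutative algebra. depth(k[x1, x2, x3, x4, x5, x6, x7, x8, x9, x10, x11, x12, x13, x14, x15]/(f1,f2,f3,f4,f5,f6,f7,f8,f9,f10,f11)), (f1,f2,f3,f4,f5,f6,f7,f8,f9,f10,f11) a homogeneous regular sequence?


depth(R)=15
depth(R/I)=15-11=4


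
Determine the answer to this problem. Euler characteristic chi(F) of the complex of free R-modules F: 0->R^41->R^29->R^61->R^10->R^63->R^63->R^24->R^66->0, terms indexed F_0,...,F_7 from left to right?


chi = sum (-1)^i * rank:
(-1)^0*41=41
(-1)^1*29=-29
(-1)^2*61=61
(-1)^3*10=-10
(-1)^4*63=63
(-1)^5*63=-63
(-1)^6*24=24
(-1)^7*66=-66
chi=21


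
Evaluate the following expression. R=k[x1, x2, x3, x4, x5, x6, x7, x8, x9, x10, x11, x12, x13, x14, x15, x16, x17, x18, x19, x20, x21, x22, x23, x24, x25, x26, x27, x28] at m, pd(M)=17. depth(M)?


pd+depth=depth(R)=28
depth=28-17=11


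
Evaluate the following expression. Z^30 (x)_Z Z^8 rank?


rank(M(x)N) = rank(M)*rank(N)
30*8 = 240


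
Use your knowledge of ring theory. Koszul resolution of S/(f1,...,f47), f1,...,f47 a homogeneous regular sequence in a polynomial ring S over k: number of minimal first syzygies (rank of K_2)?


Regular sequence => Koszul complex is the minimal free resolution.
Syz_1 minimally generated by Koszul relations f_i*e_j - f_j*e_i (i<j): mu(Syz_1) = beta_2 = C(m,2) = m(m-1)/2
m=47
47*46/2 = 1081


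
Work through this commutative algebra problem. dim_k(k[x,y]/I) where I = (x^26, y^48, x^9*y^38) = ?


k[x,y]/I, I = (x^26, y^48, x^9*y^38)
Rect: 26x48=1248. Corner: (26-9)x(48-38)=170.
dim = 1248-170 = 1078


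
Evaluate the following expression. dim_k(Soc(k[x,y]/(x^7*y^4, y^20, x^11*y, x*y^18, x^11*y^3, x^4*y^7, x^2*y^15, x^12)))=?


Socle = ann(m) = span of standard monomials u with x*u, y*u in I (staircase corners).
Redundant generators: x^11*y^3
Minimal generators: x^12, x^11*y, x^7*y^4, x^4*y^7, x^2*y^15, x*y^18, y^20
Corners: y^19, xy^17, x^3y^14, x^6y^6, x^10y^3, x^11
Socle dim=6


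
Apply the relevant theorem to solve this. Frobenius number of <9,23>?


gcd(9,23)=1 => F=ab-a-b=9*23-9-23=207-32=175


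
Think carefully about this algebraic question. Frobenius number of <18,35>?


gcd(18,35)=1 => F=ab-a-b=18*35-18-35=630-53=577


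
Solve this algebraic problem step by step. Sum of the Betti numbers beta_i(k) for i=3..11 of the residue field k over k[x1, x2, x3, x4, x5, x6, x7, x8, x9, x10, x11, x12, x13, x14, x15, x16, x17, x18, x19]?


Koszul resolution: beta_i(k)=C(n,i), n=19
C(19,3)=969, C(19,4)=3876, C(19,5)=11628, C(19,6)=27132, C(19,7)=50388, C(19,8)=75582, C(19,9)=92378, C(19,10)=92378, C(19,11)=75582
Sum=429913


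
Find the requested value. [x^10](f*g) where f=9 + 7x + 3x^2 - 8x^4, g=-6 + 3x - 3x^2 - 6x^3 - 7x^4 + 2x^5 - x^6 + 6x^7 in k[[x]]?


[x^10] = sum a_i*b_j, i+j=10
  -8*-1=8
Sum=8


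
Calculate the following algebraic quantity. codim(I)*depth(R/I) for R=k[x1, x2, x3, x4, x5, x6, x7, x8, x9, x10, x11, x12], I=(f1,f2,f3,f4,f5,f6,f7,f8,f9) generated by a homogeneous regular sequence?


codim=9, depth=dim(R/I)=12-9=3
Product=9*3=27


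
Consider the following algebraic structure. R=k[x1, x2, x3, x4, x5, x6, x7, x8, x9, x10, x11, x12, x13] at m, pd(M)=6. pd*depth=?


pd+depth=13
depth=13-6=7
pd*depth=6*7=42


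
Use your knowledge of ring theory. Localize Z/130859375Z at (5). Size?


5-primary part: 130859375=5^9*67
Size=5^9=1953125


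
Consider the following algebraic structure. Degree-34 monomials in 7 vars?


C(d+n-1,n-1)=C(40,6)=3838380


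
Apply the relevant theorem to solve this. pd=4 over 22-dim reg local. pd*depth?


pd+depth=22
depth=22-4=18
pd*depth=4*18=72


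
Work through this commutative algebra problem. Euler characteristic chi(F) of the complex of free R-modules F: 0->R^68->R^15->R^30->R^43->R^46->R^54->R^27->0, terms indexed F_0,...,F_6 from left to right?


chi = sum (-1)^i * rank:
(-1)^0*68=68
(-1)^1*15=-15
(-1)^2*30=30
(-1)^3*43=-43
(-1)^4*46=46
(-1)^5*54=-54
(-1)^6*27=27
chi=59


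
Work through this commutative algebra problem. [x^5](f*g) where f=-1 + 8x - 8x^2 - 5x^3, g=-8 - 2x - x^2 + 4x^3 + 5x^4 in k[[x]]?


[x^5] = sum a_i*b_j, i+j=5
  8*5=40
  -8*4=-32
  -5*-1=5
Sum=13


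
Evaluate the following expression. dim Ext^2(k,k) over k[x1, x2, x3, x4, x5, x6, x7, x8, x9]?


C(n,i)=C(9,2)=36


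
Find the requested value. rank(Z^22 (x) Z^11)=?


rank(M(x)N) = rank(M)*rank(N)
22*11 = 242


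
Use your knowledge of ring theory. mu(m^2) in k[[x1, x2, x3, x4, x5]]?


C(n+d-1,d)=C(6,2)=15


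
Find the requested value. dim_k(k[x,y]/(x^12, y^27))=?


Basis: x^i*y^j, i<12, j<27
12*27=324


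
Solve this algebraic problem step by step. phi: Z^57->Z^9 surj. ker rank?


rank(ker) = 57-9 = 48


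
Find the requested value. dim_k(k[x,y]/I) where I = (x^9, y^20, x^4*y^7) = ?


k[x,y]/I, I = (x^9, y^20, x^4*y^7)
Rect: 9x20=180. Corner: (9-4)x(20-7)=65.
dim = 180-65 = 115


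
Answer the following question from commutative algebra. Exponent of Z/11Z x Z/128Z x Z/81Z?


Exponent = lcm of the cyclic orders; pairwise coprime => product.
11^1*2^7*3^4=11*128*81=114048


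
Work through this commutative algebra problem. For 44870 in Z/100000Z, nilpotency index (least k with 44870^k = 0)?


44870^k mod 100000:
k=1: 44870
k=2: 16900
k=3: 3000
k=4: 10000
k=5: 0
First zero at k = 5


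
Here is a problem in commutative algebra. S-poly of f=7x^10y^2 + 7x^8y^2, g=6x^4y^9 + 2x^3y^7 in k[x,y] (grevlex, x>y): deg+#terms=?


LT(f)=7x^10y^2, LT(g)=6x^4y^9
lcm(LM)=x^10y^9
S(f,g) (scaled by 42 to clear denominators) = 6y^7*f - 7x^6*g = 42x^8y^9 - 14x^9y^7
2 terms, deg 17.
17+2=19


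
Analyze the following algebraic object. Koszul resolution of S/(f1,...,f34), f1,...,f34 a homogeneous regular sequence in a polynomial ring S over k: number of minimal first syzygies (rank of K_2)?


Regular sequence => Koszul complex is the minimal free resolution.
Syz_1 minimally generated by Koszul relations f_i*e_j - f_j*e_i (i<j): mu(Syz_1) = beta_2 = C(m,2) = m(m-1)/2
m=34
34*33/2 = 561


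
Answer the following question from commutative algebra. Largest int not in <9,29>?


gcd(9,29)=1 => F=ab-a-b=9*29-9-29=261-38=223
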